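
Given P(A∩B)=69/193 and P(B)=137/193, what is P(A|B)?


P(A|B) = P(A∩B)/P(B) = (69/193)/(137/193) = 69/137

69/137


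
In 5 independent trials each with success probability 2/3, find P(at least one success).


P(at least one) = 1 - P(none)
P(none) = (1 - 2/3)^5 = (1/3)^5 = 1/243
P(at least one) = 1 - 1/243 = 242/243

242/243


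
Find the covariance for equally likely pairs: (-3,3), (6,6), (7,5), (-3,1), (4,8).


E[X]=11/5, E[Y]=23/5, E[XY]=91/5
Cov(X,Y) = E[XY] - E[X]E[Y] = 91/5 - 11/5*23/5 = 202/25

202/25


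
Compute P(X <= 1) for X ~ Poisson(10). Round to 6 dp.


P(X<=1) = e^(-10)*10^0/0! + e^(-10)*10^1/1!
≈ 0.0000453999 + 0.0004539993
= 0.0004993992
≈ 0.000499

0.000499


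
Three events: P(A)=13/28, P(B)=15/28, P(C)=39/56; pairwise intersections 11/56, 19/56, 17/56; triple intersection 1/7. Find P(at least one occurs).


P(A∪B∪C) = P(A)+P(B)+P(C) - P(AB)-P(AC)-P(BC) + P(ABC)
= 13/28+15/28+39/56 - 11/56-19/56-17/56 + 1/7
= 1

1


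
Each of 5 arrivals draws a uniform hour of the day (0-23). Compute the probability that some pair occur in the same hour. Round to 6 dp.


P(all different) = prod((24-i)/24 for i=0..4) = 0.640553
P(at least one match) = 1 - 0.640553 = 0.359447

0.359447


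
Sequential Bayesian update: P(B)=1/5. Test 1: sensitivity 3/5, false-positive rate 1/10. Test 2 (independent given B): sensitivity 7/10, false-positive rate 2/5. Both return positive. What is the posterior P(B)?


After test 1: P(+) = 3/5*1/5 + 1/10*4/5 = 1/5
P(B|+) = (3/25)/(1/5) = 3/5
After test 2 (use post1 as new prior): P(+) = 7/10*3/5 + 2/5*2/5 = 29/50
P(B|+,+) = (21/50)/(29/50) = 21/29

21/29


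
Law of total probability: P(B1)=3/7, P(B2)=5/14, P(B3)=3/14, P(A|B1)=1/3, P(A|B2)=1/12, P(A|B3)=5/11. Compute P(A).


P(A) = P(A|B1)P(B1) + P(A|B2)P(B2) + P(A|B3)P(B3)
= 1/3*3/7 + 1/12*5/14 + 5/11*3/14
= 1/7 + 5/168 + 15/154 = 499/1848

499/1848


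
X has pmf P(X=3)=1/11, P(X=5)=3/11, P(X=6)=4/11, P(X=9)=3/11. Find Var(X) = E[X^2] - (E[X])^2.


E[X] = 69/11, E[X^2] = 471/11
Var(X) = E[X^2] - (E[X])^2 = 471/11 - (69/11)^2 = 420/121

420/121


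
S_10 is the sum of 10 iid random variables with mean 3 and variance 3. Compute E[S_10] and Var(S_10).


E[S_n] = n*mu = 10*3 = 30
Var(S_n) = n*sigma^2 = 10*3 = 30

E[S_10]=30, Var(S_10)=30


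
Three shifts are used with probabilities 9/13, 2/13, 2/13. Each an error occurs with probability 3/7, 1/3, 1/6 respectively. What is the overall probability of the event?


P(A) = P(A|B1)P(B1) + P(A|B2)P(B2) + P(A|B3)P(B3)
= 3/7*9/13 + 1/3*2/13 + 1/6*2/13
= 27/91 + 2/39 + 1/39 = 34/91

34/91


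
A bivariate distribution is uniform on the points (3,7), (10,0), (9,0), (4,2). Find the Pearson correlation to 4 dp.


Cov(X,Y) = -7.3750, Var(X) = 9.2500, Var(Y) = 8.1875
rho = Cov/(sqrt(VarX)*sqrt(VarY)) = -0.8475

-0.8475


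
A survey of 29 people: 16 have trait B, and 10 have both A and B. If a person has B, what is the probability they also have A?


P(A|B) = P(A∩B)/P(B) = (10/29)/(16/29) = 10/16 = 5/8

5/8


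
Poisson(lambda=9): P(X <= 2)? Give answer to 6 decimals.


P(X<=2) = e^(-9)*9^0/0! + e^(-9)*9^1/1! + e^(-9)*9^2/2!
≈ 0.0001234098 + 0.0011106882 + 0.0049980971
= 0.0062321951
≈ 0.006232

0.006232


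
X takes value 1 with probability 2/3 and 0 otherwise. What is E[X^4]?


For Bernoulli: X in {0,1}
E[X^4] = 0^4*(1-2/3) + 1^4*2/3 = 2/3

2/3


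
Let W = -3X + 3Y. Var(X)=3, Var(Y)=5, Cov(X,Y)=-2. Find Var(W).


Var(-3X + 3Y) = (-3)^2*Var(X) + 3^2*Var(Y) + 2*(-3)*3*Cov(X,Y)
= 9*3 + 9*5 - 18*(-2)
= 27 + 45 + 36 = 108

108


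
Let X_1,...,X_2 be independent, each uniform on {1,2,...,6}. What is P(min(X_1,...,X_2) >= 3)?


P(min >= 3) = P(all X_i >= 3) = (P(X_1 >= 3))^2
= (4/6)^2 = (2/3)^2 = 4/9

4/9


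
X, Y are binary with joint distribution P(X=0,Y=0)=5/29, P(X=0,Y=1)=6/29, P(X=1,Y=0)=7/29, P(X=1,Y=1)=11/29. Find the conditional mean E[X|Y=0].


P(Y=0) = 12/29
E[X|Y=0] = (0*5 + 1*7)/12 = 7/12

7/12


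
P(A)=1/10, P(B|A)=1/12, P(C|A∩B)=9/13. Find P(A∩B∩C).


P(A∩B∩C) = P(A) * P(B|A) * P(C|A∩B)
= 1/10 * 1/12 * 9/13
= 1/120 * 9/13 = 3/520

3/520


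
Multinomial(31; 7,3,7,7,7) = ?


31! = 8222838654177922817725562880000000
Denominator: 7!=5040 * 3!=6 * 7!=5040 * 7!=5040 * 7!=5040
Coefficient = 8222838654177922817725562880000000 / 3871447695360000 = 2123969972275008000

2123969972275008000


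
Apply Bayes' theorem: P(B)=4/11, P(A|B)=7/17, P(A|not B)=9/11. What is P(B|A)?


P(A) = P(A|B)P(B) + P(A|B')P(B') = 7/17*4/11 + 9/11*7/11 = 1379/2057
P(B|A) = P(A|B)P(B)/P(A) = (28/187)/(1379/2057) = 44/197

44/197


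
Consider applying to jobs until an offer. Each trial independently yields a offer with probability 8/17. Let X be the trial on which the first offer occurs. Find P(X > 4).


P(X > 4) = P(first 4 trials all fail) = (1-p)^4 = (9/17)^4 = 6561/83521

6561/83521


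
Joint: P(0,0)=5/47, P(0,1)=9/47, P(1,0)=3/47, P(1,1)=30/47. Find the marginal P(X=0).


P(X=0) = P(0,0)+P(0,1) = 5/47 + 9/47 = 14/47

14/47


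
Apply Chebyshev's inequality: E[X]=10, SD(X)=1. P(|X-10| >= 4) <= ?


k = 4/1 = 4
Chebyshev: P(|X-mu| >= k*sigma) <= 1/k^2 = 1/4^2 = 1/16

1/16


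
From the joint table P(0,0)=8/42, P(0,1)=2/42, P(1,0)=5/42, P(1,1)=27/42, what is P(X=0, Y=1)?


Read from table: P(X=0, Y=1) = 2/42 = 1/21

1/21


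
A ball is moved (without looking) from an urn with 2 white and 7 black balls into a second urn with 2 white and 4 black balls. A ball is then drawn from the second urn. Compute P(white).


P(transfer white) = 2/9; P(transfer black) = 7/9
If white transferred: Urn II has 3 white of 7, so P(white|white moved) = 3/7
If black transferred: Urn II has 2 white of 7, so P(white|black moved) = 2/7
By total probability: P(white) = 2/9*3/7 + 7/9*2/7 = 20/63

20/63


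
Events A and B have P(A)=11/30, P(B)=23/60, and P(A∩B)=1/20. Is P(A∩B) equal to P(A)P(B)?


P(A)*P(B) = 11/30*23/60 = 253/1800
P(A∩B) = 1/20 != 253/1800, so not independent

No, A and B are not independent


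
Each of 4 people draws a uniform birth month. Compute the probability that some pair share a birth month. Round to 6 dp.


P(all different) = prod((12-i)/12 for i=0..3) = 0.572917
P(at least one match) = 1 - 0.572917 = 0.427083

0.427083


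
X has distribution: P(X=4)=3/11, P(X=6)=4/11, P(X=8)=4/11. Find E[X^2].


E[X^2] = sum(g(x)*P(x))
= 16*3/11 + 36*4/11 + 64*4/11
= 448/11

448/11


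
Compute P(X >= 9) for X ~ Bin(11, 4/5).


P(X>=9) = P(X=9) + P(X=10) + P(X=11)
= 2883584/9765625 + 11534336/48828125 + 4194304/48828125
= 6029312/9765625

6029312/9765625


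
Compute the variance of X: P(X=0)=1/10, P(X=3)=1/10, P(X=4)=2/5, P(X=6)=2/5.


E[X] = 43/10, E[X^2] = 217/10
Var(X) = E[X^2] - (E[X])^2 = 217/10 - (43/10)^2 = 321/100

321/100


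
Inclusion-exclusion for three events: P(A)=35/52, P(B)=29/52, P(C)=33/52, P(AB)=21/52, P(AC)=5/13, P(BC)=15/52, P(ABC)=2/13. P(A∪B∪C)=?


P(A∪B∪C) = P(A)+P(B)+P(C) - P(AB)-P(AC)-P(BC) + P(ABC)
= 35/52+29/52+33/52 - 21/52-5/13-15/52 + 2/13
= 49/52

49/52


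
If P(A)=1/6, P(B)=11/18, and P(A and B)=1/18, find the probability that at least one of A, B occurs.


P(A∪B) = P(A) + P(B) - P(A∩B)
= 1/6 + 11/18 - 1/18 = 13/18

13/18


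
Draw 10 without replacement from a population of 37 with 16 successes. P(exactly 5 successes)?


P(X=5) = C(16,5)*C(21,5) / C(37,10)
= 4368*20349 / 348330136
= 88884432/348330136 = 93366/365893

93366/365893


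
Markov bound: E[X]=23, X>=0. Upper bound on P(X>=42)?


Markov: P(X >= a) <= E[X]/a
P(X >= 42) <= 23/42

23/42


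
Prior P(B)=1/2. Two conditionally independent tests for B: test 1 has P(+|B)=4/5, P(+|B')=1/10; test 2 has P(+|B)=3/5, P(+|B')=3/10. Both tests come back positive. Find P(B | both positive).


After test 1: P(+) = 4/5*1/2 + 1/10*1/2 = 9/20
P(B|+) = (2/5)/(9/20) = 8/9
After test 2 (use post1 as new prior): P(+) = 3/5*8/9 + 3/10*1/9 = 17/30
P(B|+,+) = (8/15)/(17/30) = 16/17

16/17


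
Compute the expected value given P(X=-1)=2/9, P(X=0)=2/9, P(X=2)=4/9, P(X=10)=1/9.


E[X] = sum(x * P(x))
= -1*2/9 + 0*2/9 + 2*4/9 + 10*1/9
= 16/9

16/9


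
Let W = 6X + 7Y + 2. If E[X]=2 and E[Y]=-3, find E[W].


E[6X + 7Y + 2] = 6*E[X] + 7*E[Y] + 2
= (6)*(2) + (7)*(-3) + (2)
= 12 - 21 + 2 = -7

-7


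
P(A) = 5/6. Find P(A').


P(A') = 1 - P(A) = 1 - 5/6 = 1/6

1/6


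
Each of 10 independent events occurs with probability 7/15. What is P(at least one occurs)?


P(at least one) = 1 - P(none)
P(none) = (1 - 7/15)^10 = (8/15)^10 = 1073741824/576650390625
P(at least one) = 1 - 1073741824/576650390625 = 575576648801/576650390625

575576648801/576650390625


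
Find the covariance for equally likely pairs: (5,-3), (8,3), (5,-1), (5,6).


E[X]=23/4, E[Y]=5/4, E[XY]=17/2
Cov(X,Y) = E[XY] - E[X]E[Y] = 17/2 - 23/4*5/4 = 21/16

21/16


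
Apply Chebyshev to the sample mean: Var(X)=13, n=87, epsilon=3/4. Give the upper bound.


Var(Xbar) = Var(X)/n = 13/87
Chebyshev: P(|Xbar-mu| >= 3/4) <= Var(Xbar)/(3/4)^2 = (13/87)/(9/16) = 208/783

208/783


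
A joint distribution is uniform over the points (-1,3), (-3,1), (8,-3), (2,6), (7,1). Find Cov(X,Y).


E[X]=13/5, E[Y]=8/5, E[XY]=-11/5
Cov(X,Y) = E[XY] - E[X]E[Y] = -11/5 - 13/5*8/5 = -159/25

-159/25


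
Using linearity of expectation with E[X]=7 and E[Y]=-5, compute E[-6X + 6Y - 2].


E[-6X + 6Y - 2] = -6*E[X] + 6*E[Y] - 2
= (-6)*(7) + (6)*(-5) + (-2)
= -42 - 30 - 2 = -74

-74


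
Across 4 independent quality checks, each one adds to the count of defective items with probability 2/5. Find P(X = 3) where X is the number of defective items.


P(X=3) = C(4,3) * p^3 * (1-p)^1
= 4 * 8/125 * 3/5
= 96/625

96/625


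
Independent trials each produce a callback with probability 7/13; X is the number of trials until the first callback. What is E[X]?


For geometric (trials until first success), E[X] = 1/p = 1/(7/13) = 13/7

13/7


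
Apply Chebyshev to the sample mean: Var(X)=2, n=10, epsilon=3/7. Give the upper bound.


Var(Xbar) = Var(X)/n = 2/10
Chebyshev: P(|Xbar-mu| >= 3/7) <= Var(Xbar)/(3/7)^2 = (1/5)/(9/49) = 49/45
Bound exceeds 1, so trivial bound: 1

1


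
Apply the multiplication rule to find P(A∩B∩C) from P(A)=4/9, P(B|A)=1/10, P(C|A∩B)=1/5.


P(A∩B∩C) = P(A) * P(B|A) * P(C|A∩B)
= 4/9 * 1/10 * 1/5
= 2/45 * 1/5 = 2/225

2/225


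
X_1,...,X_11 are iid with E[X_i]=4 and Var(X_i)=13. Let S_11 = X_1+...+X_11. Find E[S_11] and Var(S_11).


E[S_n] = n*mu = 11*4 = 44
Var(S_n) = n*sigma^2 = 11*13 = 143

E[S_11]=44, Var(S_11)=143


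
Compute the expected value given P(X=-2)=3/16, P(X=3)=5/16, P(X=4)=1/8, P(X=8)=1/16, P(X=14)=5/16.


E[X] = sum(x * P(x))
= -2*3/16 + 3*5/16 + 4*1/8 + 8*1/16 + 14*5/16
= 95/16

95/16


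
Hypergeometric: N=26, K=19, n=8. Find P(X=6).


P(X=6) = C(19,6)*C(7,2) / C(26,8)
= 27132*21 / 1562275
= 569772/1562275 = 29988/82225

29988/82225


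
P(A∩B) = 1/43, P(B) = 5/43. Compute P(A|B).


P(A|B) = P(A∩B)/P(B) = (1/43)/(5/43) = 1/5

1/5


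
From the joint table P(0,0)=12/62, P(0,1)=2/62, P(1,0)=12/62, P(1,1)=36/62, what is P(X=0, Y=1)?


Read from table: P(X=0, Y=1) = 2/62 = 1/31

1/31


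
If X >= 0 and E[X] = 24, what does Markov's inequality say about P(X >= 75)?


Markov: P(X >= a) <= E[X]/a
P(X >= 75) <= 24/75 = 8/25

8/25


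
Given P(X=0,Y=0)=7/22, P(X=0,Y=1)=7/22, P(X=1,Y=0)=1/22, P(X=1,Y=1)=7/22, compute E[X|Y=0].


P(Y=0) = 8/22
E[X|Y=0] = (0*7 + 1*1)/8 = 1/8

1/8


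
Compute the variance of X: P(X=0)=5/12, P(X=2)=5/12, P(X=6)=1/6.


E[X] = 11/6, E[X^2] = 23/3
Var(X) = E[X^2] - (E[X])^2 = 23/3 - (11/6)^2 = 155/36

155/36


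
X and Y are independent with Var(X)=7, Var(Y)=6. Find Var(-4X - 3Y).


Independence => Cov(X,Y)=0
Var(-4X - 3Y) = (-4)^2*Var(X) + (-3)^2*Var(Y)
= 16*7 + 9*6 = 166

166


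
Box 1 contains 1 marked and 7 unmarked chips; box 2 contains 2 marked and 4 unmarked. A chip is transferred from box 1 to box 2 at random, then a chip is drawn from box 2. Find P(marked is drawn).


P(transfer marked) = 1/8; P(transfer unmarked) = 7/8
If marked transferred: Urn II has 3 marked of 7, so P(marked|marked moved) = 3/7
If unmarked transferred: Urn II has 2 marked of 7, so P(marked|unmarked moved) = 2/7
By total probability: P(marked) = 1/8*3/7 + 7/8*2/7 = 17/56

17/56


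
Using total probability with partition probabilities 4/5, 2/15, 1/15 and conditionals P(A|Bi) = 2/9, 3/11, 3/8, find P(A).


P(A) = P(A|B1)P(B1) + P(A|B2)P(B2) + P(A|B3)P(B3)
= 2/9*4/5 + 3/11*2/15 + 3/8*1/15
= 8/45 + 2/55 + 1/40 = 947/3960

947/3960


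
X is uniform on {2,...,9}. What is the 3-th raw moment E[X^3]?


E[X^3] = (1/8) * sum(x^3 for x=2..9)
= 2024/8 = 253

253


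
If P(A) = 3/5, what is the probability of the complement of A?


P(A') = 1 - P(A) = 1 - 3/5 = 2/5

2/5


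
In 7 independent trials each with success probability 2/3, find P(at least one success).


P(at least one) = 1 - P(none)
P(none) = (1 - 2/3)^7 = (1/3)^7 = 1/2187
P(at least one) = 1 - 1/2187 = 2186/2187

2186/2187


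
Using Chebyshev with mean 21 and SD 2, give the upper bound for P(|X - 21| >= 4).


k = 4/2 = 2
Chebyshev: P(|X-mu| >= k*sigma) <= 1/k^2 = 1/2^2 = 1/4

1/4


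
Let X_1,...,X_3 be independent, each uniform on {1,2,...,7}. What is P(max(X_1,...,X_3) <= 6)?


P(max <= 6) = P(all X_i <= 6) = (P(X_1 <= 6))^3
= (6/7)^3 = 216/343

216/343


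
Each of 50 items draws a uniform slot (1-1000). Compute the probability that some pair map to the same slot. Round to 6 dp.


P(all different) = prod((1000-i)/1000 for i=0..49) = 0.287731
P(at least one match) = 1 - 0.287731 = 0.712269

0.712269


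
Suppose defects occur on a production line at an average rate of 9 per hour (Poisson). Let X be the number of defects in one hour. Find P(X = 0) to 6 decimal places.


P(X=0) = e^(-9) * 9^0 / 0!
≈ 0.0001234098041 * 1 / 1
≈ 0.000123

0.000123


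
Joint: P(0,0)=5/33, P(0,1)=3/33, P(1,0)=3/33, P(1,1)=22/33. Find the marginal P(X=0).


P(X=0) = P(0,0)+P(0,1) = 5/33 + 3/33 = 8/33

8/33


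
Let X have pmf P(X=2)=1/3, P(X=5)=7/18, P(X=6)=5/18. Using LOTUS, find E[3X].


E[3X] = sum(g(x)*P(x))
= 6*1/3 + 15*7/18 + 18*5/18
= 77/6

77/6


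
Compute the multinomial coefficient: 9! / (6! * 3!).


9! = 362880
Denominator: 6!=720 * 3!=6
Coefficient = 362880 / 4320 = 84

84


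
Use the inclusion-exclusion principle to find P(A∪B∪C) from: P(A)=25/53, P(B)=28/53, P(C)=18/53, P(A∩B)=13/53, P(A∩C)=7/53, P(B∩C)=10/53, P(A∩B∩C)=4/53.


P(A∪B∪C) = P(A)+P(B)+P(C) - P(AB)-P(AC)-P(BC) + P(ABC)
= 25/53+28/53+18/53 - 13/53-7/53-10/53 + 4/53
= 45/53

45/53


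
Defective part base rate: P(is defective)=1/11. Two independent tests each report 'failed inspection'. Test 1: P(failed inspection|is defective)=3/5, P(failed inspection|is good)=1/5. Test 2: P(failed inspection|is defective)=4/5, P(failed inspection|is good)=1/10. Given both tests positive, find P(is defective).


After test 1: P(+) = 3/5*1/11 + 1/5*10/11 = 13/55
P(B|+) = (3/55)/(13/55) = 3/13
After test 2 (use post1 as new prior): P(+) = 4/5*3/13 + 1/10*10/13 = 17/65
P(B|+,+) = (12/65)/(17/65) = 12/17

12/17


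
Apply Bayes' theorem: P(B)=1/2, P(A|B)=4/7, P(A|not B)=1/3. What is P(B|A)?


P(A) = P(A|B)P(B) + P(A|B')P(B') = 4/7*1/2 + 1/3*1/2 = 19/42
P(B|A) = P(A|B)P(B)/P(A) = (2/7)/(19/42) = 12/19

12/19


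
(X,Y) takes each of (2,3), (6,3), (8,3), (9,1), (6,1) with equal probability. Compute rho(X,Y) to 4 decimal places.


Cov(X,Y) = -1.0400, Var(X) = 5.7600, Var(Y) = 0.9600
rho = Cov/(sqrt(VarX)*sqrt(VarY)) = -0.4423

-0.4423


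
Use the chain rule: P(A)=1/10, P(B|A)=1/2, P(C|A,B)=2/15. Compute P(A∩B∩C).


P(A∩B∩C) = P(A) * P(B|A) * P(C|A∩B)
= 1/10 * 1/2 * 2/15
= 1/20 * 2/15 = 1/150

1/150


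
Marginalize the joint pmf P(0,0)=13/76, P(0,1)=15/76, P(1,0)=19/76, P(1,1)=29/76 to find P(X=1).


P(X=1) = P(1,0)+P(1,1) = 19/76 + 29/76 = 48/76 = 12/19

12/19


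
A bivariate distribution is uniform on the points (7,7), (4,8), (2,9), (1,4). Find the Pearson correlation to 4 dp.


Cov(X,Y) = 1.2500, Var(X) = 5.2500, Var(Y) = 3.5000
rho = Cov/(sqrt(VarX)*sqrt(VarY)) = 0.2916

0.2916


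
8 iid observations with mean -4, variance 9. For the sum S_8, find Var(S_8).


By independence, Var(S_n) = n*Var(X_1) = 8*9 = 72

72


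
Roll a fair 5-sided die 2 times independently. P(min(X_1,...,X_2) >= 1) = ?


P(min >= 1) = P(all X_i >= 1) = (P(X_1 >= 1))^2
= (5/5)^2 = 1^2 = 1

1


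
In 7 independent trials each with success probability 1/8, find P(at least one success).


P(at least one) = 1 - P(none)
P(none) = (1 - 1/8)^7 = (7/8)^7 = 823543/2097152
P(at least one) = 1 - 823543/2097152 = 1273609/2097152

1273609/2097152


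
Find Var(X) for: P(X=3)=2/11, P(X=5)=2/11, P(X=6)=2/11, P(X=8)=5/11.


E[X] = 68/11, E[X^2] = 460/11
Var(X) = E[X^2] - (E[X])^2 = 460/11 - (68/11)^2 = 436/121

436/121


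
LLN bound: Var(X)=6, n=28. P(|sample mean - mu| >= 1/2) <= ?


Var(Xbar) = Var(X)/n = 6/28
Chebyshev: P(|Xbar-mu| >= 1/2) <= Var(Xbar)/(1/2)^2 = (3/14)/(1/4) = 6/7

6/7


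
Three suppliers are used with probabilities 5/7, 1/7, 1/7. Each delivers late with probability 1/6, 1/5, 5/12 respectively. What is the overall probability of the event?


P(A) = P(A|B1)P(B1) + P(A|B2)P(B2) + P(A|B3)P(B3)
= 1/6*5/7 + 1/5*1/7 + 5/12*1/7
= 5/42 + 1/35 + 5/84 = 29/140

29/140


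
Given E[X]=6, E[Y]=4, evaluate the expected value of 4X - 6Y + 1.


E[4X - 6Y + 1] = 4*E[X] - 6*E[Y] + 1
= (4)*(6) + (-6)*(4) + (1)
= 24 - 24 + 1 = 1

1


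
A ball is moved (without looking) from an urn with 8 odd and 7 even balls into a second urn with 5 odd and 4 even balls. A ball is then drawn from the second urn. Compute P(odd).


P(transfer odd) = 8/15; P(transfer even) = 7/15
If odd transferred: Urn II has 6 odd of 10, so P(odd|odd moved) = 3/5
If even transferred: Urn II has 5 odd of 10, so P(odd|even moved) = 1/2
By total probability: P(odd) = 8/15*3/5 + 7/15*1/2 = 83/150

83/150


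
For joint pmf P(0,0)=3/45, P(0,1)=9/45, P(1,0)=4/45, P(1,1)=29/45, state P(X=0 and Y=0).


Read from table: P(X=0, Y=0) = 3/45 = 1/15

1/15


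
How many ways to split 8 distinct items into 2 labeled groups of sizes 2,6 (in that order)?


8! = 40320
Denominator: 2!=2 * 6!=720
Coefficient = 40320 / 1440 = 28

28


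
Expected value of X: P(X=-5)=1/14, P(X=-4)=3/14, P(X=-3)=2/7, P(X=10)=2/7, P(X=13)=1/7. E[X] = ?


E[X] = sum(x * P(x))
= -5*1/14 - 4*3/14 - 3*2/7 + 10*2/7 + 13*1/7
= 37/14

37/14


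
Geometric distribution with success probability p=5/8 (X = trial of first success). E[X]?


For geometric (trials until first success), E[X] = 1/p = 1/(5/8) = 8/5

8/5


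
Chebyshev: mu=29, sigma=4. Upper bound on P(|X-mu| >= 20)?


k = 20/4 = 5
Chebyshev: P(|X-mu| >= k*sigma) <= 1/k^2 = 1/5^2 = 1/25

1/25


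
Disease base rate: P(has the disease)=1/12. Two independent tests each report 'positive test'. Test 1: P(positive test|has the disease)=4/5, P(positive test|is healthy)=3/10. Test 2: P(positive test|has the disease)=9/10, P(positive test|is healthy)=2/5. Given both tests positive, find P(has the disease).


After test 1: P(+) = 4/5*1/12 + 3/10*11/12 = 41/120
P(B|+) = (1/15)/(41/120) = 8/41
After test 2 (use post1 as new prior): P(+) = 9/10*8/41 + 2/5*33/41 = 102/205
P(B|+,+) = (36/205)/(102/205) = 6/17

6/17


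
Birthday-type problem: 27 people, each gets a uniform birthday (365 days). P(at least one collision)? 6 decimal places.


P(all different) = prod((365-i)/365 for i=0..26) = 0.373141
P(at least one match) = 1 - 0.373141 = 0.626859

0.626859


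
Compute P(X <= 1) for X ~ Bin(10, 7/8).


P(X<=1) = P(X=0) + P(X=1)
= 1/1073741824 + 35/536870912
= 71/1073741824

71/1073741824


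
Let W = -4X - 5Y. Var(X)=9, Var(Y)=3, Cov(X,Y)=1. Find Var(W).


Var(-4X - 5Y) = (-4)^2*Var(X) + (-5)^2*Var(Y) + 2*(-4)*(-5)*Cov(X,Y)
= 16*9 + 25*3 + 40*1
= 144 + 75 + 40 = 259

259


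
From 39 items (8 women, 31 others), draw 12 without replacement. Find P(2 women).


P(X=2) = C(8,2)*C(31,10) / C(39,12)
= 28*44352165 / 3910797436
= 1241860620/3910797436 = 3795/11951

3795/11951


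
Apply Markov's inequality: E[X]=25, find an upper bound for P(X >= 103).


Markov: P(X >= a) <= E[X]/a
P(X >= 103) <= 25/103

25/103


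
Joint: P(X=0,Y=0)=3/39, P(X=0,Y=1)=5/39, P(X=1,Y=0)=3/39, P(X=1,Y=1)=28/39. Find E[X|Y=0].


P(Y=0) = 6/39
E[X|Y=0] = (0*3 + 1*3)/6 = 3/6 = 1/2

1/2


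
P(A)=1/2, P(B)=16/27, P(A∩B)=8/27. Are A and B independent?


P(A)*P(B) = 1/2*16/27 = 8/27
P(A∩B) = 8/27, which equals P(A)P(B), so independent

Yes, A and B are independent


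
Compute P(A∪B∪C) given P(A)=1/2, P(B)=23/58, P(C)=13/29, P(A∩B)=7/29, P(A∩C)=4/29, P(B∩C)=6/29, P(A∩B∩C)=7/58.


P(A∪B∪C) = P(A)+P(B)+P(C) - P(AB)-P(AC)-P(BC) + P(ABC)
= 1/2+23/58+13/29 - 7/29-4/29-6/29 + 7/58
= 51/58

51/58


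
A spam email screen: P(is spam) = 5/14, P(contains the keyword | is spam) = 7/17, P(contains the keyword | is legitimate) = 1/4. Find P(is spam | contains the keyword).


P(A) = P(A|B)P(B) + P(A|B')P(B') = 7/17*5/14 + 1/4*9/14 = 293/952
P(B|A) = P(A|B)P(B)/P(A) = (5/34)/(293/952) = 140/293

140/293


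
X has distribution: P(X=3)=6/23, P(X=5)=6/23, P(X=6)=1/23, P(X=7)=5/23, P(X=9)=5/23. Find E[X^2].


E[X^2] = sum(g(x)*P(x))
= 9*6/23 + 25*6/23 + 36*1/23 + 49*5/23 + 81*5/23
= 890/23

890/23


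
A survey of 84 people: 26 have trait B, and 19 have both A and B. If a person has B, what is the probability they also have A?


P(A|B) = P(A∩B)/P(B) = (19/84)/(26/84) = 19/26

19/26


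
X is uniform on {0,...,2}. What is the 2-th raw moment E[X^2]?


E[X^2] = (1/3) * sum(x^2 for x=0..2)
= 5/3

5/3


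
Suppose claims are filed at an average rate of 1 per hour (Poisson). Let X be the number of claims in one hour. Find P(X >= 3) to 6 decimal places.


P(X>=3) = 1 - P(X<=2) = 1 - (e^(-1)*1^0/0! + e^(-1)*1^1/1! + e^(-1)*1^2/2!)
≈ 1 - (0.3678794412 + 0.3678794412 + 0.1839397206)
= 1 - 0.9196986030 = 0.0803013970
≈ 0.080301

0.080301


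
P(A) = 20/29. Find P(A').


P(A') = 1 - P(A) = 1 - 20/29 = 9/29

9/29


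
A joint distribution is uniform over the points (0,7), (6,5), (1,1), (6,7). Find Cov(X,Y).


E[X]=13/4, E[Y]=5, E[XY]=73/4
Cov(X,Y) = E[XY] - E[X]E[Y] = 73/4 - 13/4*5 = 2

2


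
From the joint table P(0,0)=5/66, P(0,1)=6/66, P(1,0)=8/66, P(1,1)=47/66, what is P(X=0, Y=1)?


Read from table: P(X=0, Y=1) = 6/66 = 1/11

1/11


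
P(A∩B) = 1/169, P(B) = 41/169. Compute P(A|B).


P(A|B) = P(A∩B)/P(B) = (1/169)/(41/169) = 1/41

1/41


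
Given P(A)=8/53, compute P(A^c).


P(A') = 1 - P(A) = 1 - 8/53 = 45/53

45/53


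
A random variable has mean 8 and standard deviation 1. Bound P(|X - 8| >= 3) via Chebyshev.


k = 3/1 = 3
Chebyshev: P(|X-mu| >= k*sigma) <= 1/k^2 = 1/3^2 = 1/9

1/9


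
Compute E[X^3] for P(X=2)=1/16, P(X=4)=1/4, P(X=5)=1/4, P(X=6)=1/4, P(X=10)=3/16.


E[X^3] = sum(g(x)*P(x))
= 8*1/16 + 64*1/4 + 125*1/4 + 216*1/4 + 1000*3/16
= 1157/4

1157/4


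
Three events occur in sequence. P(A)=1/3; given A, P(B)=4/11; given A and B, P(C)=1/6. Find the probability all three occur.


P(A∩B∩C) = P(A) * P(B|A) * P(C|A∩B)
= 1/3 * 4/11 * 1/6
= 4/33 * 1/6 = 2/99

2/99


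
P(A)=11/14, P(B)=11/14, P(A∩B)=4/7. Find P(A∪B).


P(A∪B) = P(A) + P(B) - P(A∩B)
= 11/14 + 11/14 - 4/7 = 1

1


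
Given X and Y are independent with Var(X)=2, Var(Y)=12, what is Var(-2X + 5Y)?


Independence => Cov(X,Y)=0
Var(-2X + 5Y) = (-2)^2*Var(X) + 5^2*Var(Y)
= 4*2 + 25*12 = 308

308


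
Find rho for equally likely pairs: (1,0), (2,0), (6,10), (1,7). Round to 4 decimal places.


Cov(X,Y) = 6.1250, Var(X) = 4.2500, Var(Y) = 19.1875
rho = Cov/(sqrt(VarX)*sqrt(VarY)) = 0.6783

0.6783


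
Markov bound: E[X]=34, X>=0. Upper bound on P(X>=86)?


Markov: P(X >= a) <= E[X]/a
P(X >= 86) <= 34/86 = 17/43

17/43


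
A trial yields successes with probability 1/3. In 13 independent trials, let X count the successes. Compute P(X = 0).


P(X=0) = C(13,0) * p^0 * (1-p)^13
= 1 * 1 * 8192/1594323
= 8192/1594323

8192/1594323


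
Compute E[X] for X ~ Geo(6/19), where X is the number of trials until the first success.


For geometric (trials until first success), E[X] = 1/p = 1/(6/19) = 19/6

19/6


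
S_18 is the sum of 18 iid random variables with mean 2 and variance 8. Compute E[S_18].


E[S_n] = n*E[X_1] = 18*2 = 36

36


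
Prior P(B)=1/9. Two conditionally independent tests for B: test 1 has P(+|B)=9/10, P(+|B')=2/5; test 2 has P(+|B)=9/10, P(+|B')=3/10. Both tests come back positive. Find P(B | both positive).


After test 1: P(+) = 9/10*1/9 + 2/5*8/9 = 41/90
P(B|+) = (1/10)/(41/90) = 9/41
After test 2 (use post1 as new prior): P(+) = 9/10*9/41 + 3/10*32/41 = 177/410
P(B|+,+) = (81/410)/(177/410) = 27/59

27/59


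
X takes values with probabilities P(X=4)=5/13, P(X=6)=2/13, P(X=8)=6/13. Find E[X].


E[X] = sum(x * P(x))
= 4*5/13 + 6*2/13 + 8*6/13
= 80/13

80/13


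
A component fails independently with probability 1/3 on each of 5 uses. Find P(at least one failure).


P(at least one) = 1 - P(none)
P(none) = (1 - 1/3)^5 = (2/3)^5 = 32/243
P(at least one) = 1 - 32/243 = 211/243

211/243


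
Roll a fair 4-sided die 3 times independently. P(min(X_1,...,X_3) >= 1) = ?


P(min >= 1) = P(all X_i >= 1) = (P(X_1 >= 1))^3
= (4/4)^3 = 1^3 = 1

1


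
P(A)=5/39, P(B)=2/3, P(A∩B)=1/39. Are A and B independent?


P(A)*P(B) = 5/39*2/3 = 10/117
P(A∩B) = 1/39 != 10/117, so not independent

No, A and B are not independent


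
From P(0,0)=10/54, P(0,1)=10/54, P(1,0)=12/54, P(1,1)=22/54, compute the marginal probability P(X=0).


P(X=0) = P(0,0)+P(0,1) = 10/54 + 10/54 = 20/54 = 10/27

10/27


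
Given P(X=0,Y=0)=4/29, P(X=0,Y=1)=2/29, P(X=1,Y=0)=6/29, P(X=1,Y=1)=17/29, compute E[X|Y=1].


P(Y=1) = 19/29
E[X|Y=1] = (0*2 + 1*17)/19 = 17/19

17/19


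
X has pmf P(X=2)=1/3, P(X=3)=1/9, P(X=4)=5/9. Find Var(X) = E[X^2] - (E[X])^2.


E[X] = 29/9, E[X^2] = 101/9
Var(X) = E[X^2] - (E[X])^2 = 101/9 - (29/9)^2 = 68/81

68/81


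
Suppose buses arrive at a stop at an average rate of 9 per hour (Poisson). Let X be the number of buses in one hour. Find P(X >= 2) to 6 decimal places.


P(X>=2) = 1 - P(X<=1) = 1 - (e^(-9)*9^0/0! + e^(-9)*9^1/1!)
≈ 1 - (0.0001234098 + 0.0011106882)
= 1 - 0.0012340980 = 0.9987659020
≈ 0.998766

0.998766


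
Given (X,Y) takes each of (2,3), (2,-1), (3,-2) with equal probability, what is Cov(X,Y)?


E[X]=7/3, E[Y]=0, E[XY]=-2/3
Cov(X,Y) = E[XY] - E[X]E[Y] = -2/3 - 7/3*0 = -2/3

-2/3


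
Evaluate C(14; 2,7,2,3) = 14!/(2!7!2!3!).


14! = 87178291200
Denominator: 2!=2 * 7!=5040 * 2!=2 * 3!=6
Coefficient = 87178291200 / 120960 = 720720

720720


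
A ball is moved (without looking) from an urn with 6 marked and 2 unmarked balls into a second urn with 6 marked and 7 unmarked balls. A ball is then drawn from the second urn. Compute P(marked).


P(transfer marked) = 6/8 = 3/4; P(transfer unmarked) = 1/4
If marked transferred: Urn II has 7 marked of 14, so P(marked|marked moved) = 1/2
If unmarked transferred: Urn II has 6 marked of 14, so P(marked|unmarked moved) = 3/7
By total probability: P(marked) = 3/4*1/2 + 1/4*3/7 = 27/56

27/56


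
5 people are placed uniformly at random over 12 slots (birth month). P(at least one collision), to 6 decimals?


P(all different) = prod((12-i)/12 for i=0..4) = 0.381944
P(at least one match) = 1 - 0.381944 = 0.618056

0.618056


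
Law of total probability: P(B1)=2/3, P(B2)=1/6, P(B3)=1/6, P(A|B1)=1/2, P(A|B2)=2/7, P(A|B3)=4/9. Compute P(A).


P(A) = P(A|B1)P(B1) + P(A|B2)P(B2) + P(A|B3)P(B3)
= 1/2*2/3 + 2/7*1/6 + 4/9*1/6
= 1/3 + 1/21 + 2/27 = 86/189

86/189


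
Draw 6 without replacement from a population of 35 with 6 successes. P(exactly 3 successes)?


P(X=3) = C(6,3)*C(29,3) / C(35,6)
= 20*3654 / 1623160
= 73080/1623160 = 261/5797

261/5797


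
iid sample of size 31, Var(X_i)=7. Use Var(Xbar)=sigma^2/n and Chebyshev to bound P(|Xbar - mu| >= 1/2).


Var(Xbar) = Var(X)/n = 7/31
Chebyshev: P(|Xbar-mu| >= 1/2) <= Var(Xbar)/(1/2)^2 = (7/31)/(1/4) = 28/31

28/31


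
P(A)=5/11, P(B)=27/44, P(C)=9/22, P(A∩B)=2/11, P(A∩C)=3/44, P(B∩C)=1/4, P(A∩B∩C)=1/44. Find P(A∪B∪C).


P(A∪B∪C) = P(A)+P(B)+P(C) - P(AB)-P(AC)-P(BC) + P(ABC)
= 5/11+27/44+9/22 - 2/11-3/44-1/4 + 1/44
= 1

1


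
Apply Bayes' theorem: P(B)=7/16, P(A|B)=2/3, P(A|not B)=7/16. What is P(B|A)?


P(A) = P(A|B)P(B) + P(A|B')P(B') = 2/3*7/16 + 7/16*9/16 = 413/768
P(B|A) = P(A|B)P(B)/P(A) = (7/24)/(413/768) = 32/59

32/59


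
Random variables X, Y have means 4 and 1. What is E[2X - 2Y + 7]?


E[2X - 2Y + 7] = 2*E[X] - 2*E[Y] + 7
= (2)*(4) + (-2)*(1) + (7)
= 8 - 2 + 7 = 13

13


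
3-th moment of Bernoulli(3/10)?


For Bernoulli: X in {0,1}
E[X^3] = 0^3*(1-3/10) + 1^3*3/10 = 3/10

3/10


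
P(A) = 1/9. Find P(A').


P(A') = 1 - P(A) = 1 - 1/9 = 8/9

8/9


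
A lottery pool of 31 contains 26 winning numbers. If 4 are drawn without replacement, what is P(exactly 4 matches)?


P(X=4) = C(26,4)*C(5,0) / C(31,4)
= 14950*1 / 31465
= 14950/31465 = 2990/6293

2990/6293


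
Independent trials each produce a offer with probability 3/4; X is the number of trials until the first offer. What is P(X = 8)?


P(X=8) = (1-p)^7 * p = (1/4)^7 * 3/4
= 1/16384 * 3/4 = 3/65536

3/65536


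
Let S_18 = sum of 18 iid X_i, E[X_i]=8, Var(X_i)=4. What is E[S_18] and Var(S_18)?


E[S_n] = n*mu = 18*8 = 144
Var(S_n) = n*sigma^2 = 18*4 = 72

E[S_18]=144, Var(S_18)=72


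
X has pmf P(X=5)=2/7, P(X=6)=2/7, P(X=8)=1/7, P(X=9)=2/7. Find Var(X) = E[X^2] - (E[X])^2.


E[X] = 48/7, E[X^2] = 348/7
Var(X) = E[X^2] - (E[X])^2 = 348/7 - (48/7)^2 = 132/49

132/49


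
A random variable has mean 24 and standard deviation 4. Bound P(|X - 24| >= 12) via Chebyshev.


k = 12/4 = 3
Chebyshev: P(|X-mu| >= k*sigma) <= 1/k^2 = 1/3^2 = 1/9

1/9


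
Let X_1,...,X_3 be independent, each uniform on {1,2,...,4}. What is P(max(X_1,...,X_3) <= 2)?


P(max <= 2) = P(all X_i <= 2) = (P(X_1 <= 2))^3
= (2/4)^3 = (1/2)^3 = 1/8

1/8


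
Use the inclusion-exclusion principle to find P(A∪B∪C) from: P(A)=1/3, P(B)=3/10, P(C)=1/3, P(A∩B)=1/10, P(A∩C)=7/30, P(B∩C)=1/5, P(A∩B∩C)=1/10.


P(A∪B∪C) = P(A)+P(B)+P(C) - P(AB)-P(AC)-P(BC) + P(ABC)
= 1/3+3/10+1/3 - 1/10-7/30-1/5 + 1/10
= 8/15

8/15


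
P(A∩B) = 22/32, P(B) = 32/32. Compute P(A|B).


P(A|B) = P(A∩B)/P(B) = (22/32)/(32/32) = 22/32 = 11/16

11/16


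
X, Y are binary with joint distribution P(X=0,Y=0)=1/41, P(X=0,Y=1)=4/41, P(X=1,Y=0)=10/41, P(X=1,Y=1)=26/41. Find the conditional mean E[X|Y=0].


P(Y=0) = 11/41
E[X|Y=0] = (0*1 + 1*10)/11 = 10/11

10/11


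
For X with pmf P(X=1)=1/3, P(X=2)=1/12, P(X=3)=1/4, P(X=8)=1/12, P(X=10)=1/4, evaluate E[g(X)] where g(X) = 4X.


E[4X] = sum(g(x)*P(x))
= 4*1/3 + 8*1/12 + 12*1/4 + 32*1/12 + 40*1/4
= 53/3

53/3


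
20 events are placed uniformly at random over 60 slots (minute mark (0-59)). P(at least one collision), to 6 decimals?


P(all different) = prod((60-i)/60 for i=0..19) = 0.027894
P(at least one match) = 1 - 0.027894 = 0.972106

0.972106


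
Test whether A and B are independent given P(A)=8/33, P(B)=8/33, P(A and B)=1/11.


P(A)*P(B) = 8/33*8/33 = 64/1089
P(A∩B) = 1/11 != 64/1089, so not independent

No, A and B are not independent


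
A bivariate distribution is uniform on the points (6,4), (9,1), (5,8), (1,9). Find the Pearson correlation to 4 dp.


Cov(X,Y) = -8.3750, Var(X) = 8.1875, Var(Y) = 10.2500
rho = Cov/(sqrt(VarX)*sqrt(VarY)) = -0.9142

-0.9142


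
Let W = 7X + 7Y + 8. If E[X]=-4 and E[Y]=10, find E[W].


E[7X + 7Y + 8] = 7*E[X] + 7*E[Y] + 8
= (7)*(-4) + (7)*(10) + (8)
= -28 + 70 + 8 = 50

50


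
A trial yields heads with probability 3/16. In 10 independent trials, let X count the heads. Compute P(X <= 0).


P(X<=0) = P(X=0)
= 137858491849/1099511627776
= 137858491849/1099511627776

137858491849/1099511627776


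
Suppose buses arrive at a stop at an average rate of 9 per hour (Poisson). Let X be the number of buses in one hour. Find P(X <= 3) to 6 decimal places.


P(X<=3) = e^(-9)*9^0/0! + e^(-9)*9^1/1! + e^(-9)*9^2/2! + e^(-9)*9^3/3!
≈ 0.0001234098 + 0.0011106882 + 0.0049980971 + 0.0149942912
= 0.0212264863
≈ 0.021226

0.021226


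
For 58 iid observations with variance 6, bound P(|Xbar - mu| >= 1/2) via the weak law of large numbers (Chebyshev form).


Var(Xbar) = Var(X)/n = 6/58
Chebyshev: P(|Xbar-mu| >= 1/2) <= Var(Xbar)/(1/2)^2 = (3/29)/(1/4) = 12/29

12/29


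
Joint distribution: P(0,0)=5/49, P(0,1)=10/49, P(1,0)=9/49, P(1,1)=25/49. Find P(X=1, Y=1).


Read from table: P(X=1, Y=1) = 25/49

25/49


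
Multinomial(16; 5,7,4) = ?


16! = 20922789888000
Denominator: 5!=120 * 7!=5040 * 4!=24
Coefficient = 20922789888000 / 14515200 = 1441440

1441440


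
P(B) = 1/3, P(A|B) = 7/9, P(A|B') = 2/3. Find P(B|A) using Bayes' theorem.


P(A) = P(A|B)P(B) + P(A|B')P(B') = 7/9*1/3 + 2/3*2/3 = 19/27
P(B|A) = P(A|B)P(B)/P(A) = (7/27)/(19/27) = 7/19

7/19


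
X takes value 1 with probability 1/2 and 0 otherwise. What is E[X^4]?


For Bernoulli: X in {0,1}
E[X^4] = 0^4*(1-1/2) + 1^4*1/2 = 1/2

1/2


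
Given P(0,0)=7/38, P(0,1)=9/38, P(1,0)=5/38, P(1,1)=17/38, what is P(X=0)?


P(X=0) = P(0,0)+P(0,1) = 7/38 + 9/38 = 16/38 = 8/19

8/19


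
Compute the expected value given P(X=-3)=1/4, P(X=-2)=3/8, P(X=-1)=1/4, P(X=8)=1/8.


E[X] = sum(x * P(x))
= -3*1/4 - 2*3/8 - 1*1/4 + 8*1/8
= -3/4

-3/4


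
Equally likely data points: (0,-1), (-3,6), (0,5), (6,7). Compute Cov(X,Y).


E[X]=3/4, E[Y]=17/4, E[XY]=6
Cov(X,Y) = E[XY] - E[X]E[Y] = 6 - 3/4*17/4 = 45/16

45/16


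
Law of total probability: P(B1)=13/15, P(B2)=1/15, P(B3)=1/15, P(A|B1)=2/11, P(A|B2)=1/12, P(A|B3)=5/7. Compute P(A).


P(A) = P(A|B1)P(B1) + P(A|B2)P(B2) + P(A|B3)P(B3)
= 2/11*13/15 + 1/12*1/15 + 5/7*1/15
= 26/165 + 1/180 + 1/21 = 2921/13860

2921/13860


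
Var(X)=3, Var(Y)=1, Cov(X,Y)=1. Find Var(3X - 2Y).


Var(3X - 2Y) = 3^2*Var(X) + (-2)^2*Var(Y) + 2*3*(-2)*Cov(X,Y)
= 9*3 + 4*1 - 12*1
= 27 + 4 - 12 = 19

19


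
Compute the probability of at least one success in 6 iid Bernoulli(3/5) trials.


P(at least one) = 1 - P(none)
P(none) = (1 - 3/5)^6 = (2/5)^6 = 64/15625
P(at least one) = 1 - 64/15625 = 15561/15625

15561/15625


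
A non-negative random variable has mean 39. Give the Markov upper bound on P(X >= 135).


Markov: P(X >= a) <= E[X]/a
P(X >= 135) <= 39/135 = 13/45

13/45


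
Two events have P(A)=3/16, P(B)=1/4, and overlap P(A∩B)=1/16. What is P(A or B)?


P(A∪B) = P(A) + P(B) - P(A∩B)
= 3/16 + 1/4 - 1/16 = 3/8

3/8


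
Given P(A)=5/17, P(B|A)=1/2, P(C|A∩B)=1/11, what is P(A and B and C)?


P(A∩B∩C) = P(A) * P(B|A) * P(C|A∩B)
= 5/17 * 1/2 * 1/11
= 5/34 * 1/11 = 5/374

5/374


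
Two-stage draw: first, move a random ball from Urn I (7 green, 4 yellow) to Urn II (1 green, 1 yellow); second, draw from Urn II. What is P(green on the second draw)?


P(transfer green) = 7/11; P(transfer yellow) = 4/11
If green transferred: Urn II has 2 green of 3, so P(green|green moved) = 2/3
If yellow transferred: Urn II has 1 green of 3, so P(green|yellow moved) = 1/3
By total probability: P(green) = 7/11*2/3 + 4/11*1/3 = 6/11

6/11


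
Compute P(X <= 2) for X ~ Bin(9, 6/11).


P(X<=2) = P(X=0) + P(X=1) + P(X=2)
= 1953125/2357947691 + 21093750/2357947691 + 101250000/2357947691
= 124296875/2357947691

124296875/2357947691


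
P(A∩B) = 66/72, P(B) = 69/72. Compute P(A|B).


P(A|B) = P(A∩B)/P(B) = (66/72)/(69/72) = 66/69 = 22/23

22/23


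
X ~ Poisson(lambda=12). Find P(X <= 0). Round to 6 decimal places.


P(X<=0) = e^(-12)*12^0/0!
≈ 0.0000061442
≈ 0.000006

0.000006


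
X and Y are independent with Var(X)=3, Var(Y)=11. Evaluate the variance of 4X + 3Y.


Independence => Cov(X,Y)=0
Var(4X + 3Y) = 4^2*Var(X) + 3^2*Var(Y)
= 16*3 + 9*11 = 147

147


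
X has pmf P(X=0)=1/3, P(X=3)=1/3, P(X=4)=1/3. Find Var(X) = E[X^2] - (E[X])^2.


E[X] = 7/3, E[X^2] = 25/3
Var(X) = E[X^2] - (E[X])^2 = 25/3 - (7/3)^2 = 26/9

26/9


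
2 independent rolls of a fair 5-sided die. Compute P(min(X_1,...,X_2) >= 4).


P(min >= 4) = P(all X_i >= 4) = (P(X_1 >= 4))^2
= (2/5)^2 = 4/25

4/25


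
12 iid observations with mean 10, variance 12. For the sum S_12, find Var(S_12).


By independence, Var(S_n) = n*Var(X_1) = 12*12 = 144

144


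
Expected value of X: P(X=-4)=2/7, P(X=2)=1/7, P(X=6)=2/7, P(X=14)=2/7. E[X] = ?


E[X] = sum(x * P(x))
= -4*2/7 + 2*1/7 + 6*2/7 + 14*2/7
= 34/7

34/7


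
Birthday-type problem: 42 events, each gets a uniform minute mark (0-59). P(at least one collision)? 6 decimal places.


P(all different) = prod((60-i)/60 for i=0..41) = 0.000000
P(at least one match) = 1 - 0.000000 = 1.000000

1.000000


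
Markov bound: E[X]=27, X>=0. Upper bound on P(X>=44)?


Markov: P(X >= a) <= E[X]/a
P(X >= 44) <= 27/44

27/44


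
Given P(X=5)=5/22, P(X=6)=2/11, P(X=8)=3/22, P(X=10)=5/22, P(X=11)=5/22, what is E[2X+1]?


E[2X+1] = sum(g(x)*P(x))
= 11*5/22 + 13*2/11 + 17*3/22 + 21*5/22 + 23*5/22
= 189/11

189/11


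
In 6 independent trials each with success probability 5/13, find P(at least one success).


P(at least one) = 1 - P(none)
P(none) = (1 - 5/13)^6 = (8/13)^6 = 262144/4826809
P(at least one) = 1 - 262144/4826809 = 4564665/4826809

4564665/4826809


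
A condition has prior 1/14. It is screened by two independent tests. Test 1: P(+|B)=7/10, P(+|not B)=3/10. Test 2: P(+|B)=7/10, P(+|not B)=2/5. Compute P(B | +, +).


After test 1: P(+) = 7/10*1/14 + 3/10*13/14 = 23/70
P(B|+) = (1/20)/(23/70) = 7/46
After test 2 (use post1 as new prior): P(+) = 7/10*7/46 + 2/5*39/46 = 41/92
P(B|+,+) = (49/460)/(41/92) = 49/205

49/205


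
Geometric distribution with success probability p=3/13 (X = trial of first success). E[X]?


For geometric (trials until first success), E[X] = 1/p = 1/(3/13) = 13/3

13/3


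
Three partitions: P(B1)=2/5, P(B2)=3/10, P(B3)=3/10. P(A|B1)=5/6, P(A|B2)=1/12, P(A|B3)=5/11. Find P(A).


P(A) = P(A|B1)P(B1) + P(A|B2)P(B2) + P(A|B3)P(B3)
= 5/6*2/5 + 1/12*3/10 + 5/11*3/10
= 1/3 + 1/40 + 3/22 = 653/1320

653/1320


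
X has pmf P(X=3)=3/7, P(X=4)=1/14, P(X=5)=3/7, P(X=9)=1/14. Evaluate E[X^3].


E[X^3] = sum(x^3 * P(x))
= 27*3/7 + 64*1/14 + 125*3/7 + 729*1/14
= 1705/14

1705/14


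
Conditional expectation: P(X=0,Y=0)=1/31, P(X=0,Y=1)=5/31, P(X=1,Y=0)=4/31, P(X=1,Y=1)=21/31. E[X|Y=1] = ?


P(Y=1) = 26/31
E[X|Y=1] = (0*5 + 1*21)/26 = 21/26

21/26


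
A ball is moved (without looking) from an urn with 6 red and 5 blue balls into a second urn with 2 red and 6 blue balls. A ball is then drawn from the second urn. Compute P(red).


P(transfer red) = 6/11; P(transfer blue) = 5/11
If red transferred: Urn II has 3 red of 9, so P(red|red moved) = 1/3
If blue transferred: Urn II has 2 red of 9, so P(red|blue moved) = 2/9
By total probability: P(red) = 6/11*1/3 + 5/11*2/9 = 28/99

28/99


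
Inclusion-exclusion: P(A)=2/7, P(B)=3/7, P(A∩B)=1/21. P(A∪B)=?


P(A∪B) = P(A) + P(B) - P(A∩B)
= 2/7 + 3/7 - 1/21 = 2/3

2/3


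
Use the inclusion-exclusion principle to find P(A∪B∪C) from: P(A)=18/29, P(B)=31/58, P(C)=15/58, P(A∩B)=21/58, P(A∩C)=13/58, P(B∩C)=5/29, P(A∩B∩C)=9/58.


P(A∪B∪C) = P(A)+P(B)+P(C) - P(AB)-P(AC)-P(BC) + P(ABC)
= 18/29+31/58+15/58 - 21/58-13/58-5/29 + 9/58
= 47/58

47/58
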